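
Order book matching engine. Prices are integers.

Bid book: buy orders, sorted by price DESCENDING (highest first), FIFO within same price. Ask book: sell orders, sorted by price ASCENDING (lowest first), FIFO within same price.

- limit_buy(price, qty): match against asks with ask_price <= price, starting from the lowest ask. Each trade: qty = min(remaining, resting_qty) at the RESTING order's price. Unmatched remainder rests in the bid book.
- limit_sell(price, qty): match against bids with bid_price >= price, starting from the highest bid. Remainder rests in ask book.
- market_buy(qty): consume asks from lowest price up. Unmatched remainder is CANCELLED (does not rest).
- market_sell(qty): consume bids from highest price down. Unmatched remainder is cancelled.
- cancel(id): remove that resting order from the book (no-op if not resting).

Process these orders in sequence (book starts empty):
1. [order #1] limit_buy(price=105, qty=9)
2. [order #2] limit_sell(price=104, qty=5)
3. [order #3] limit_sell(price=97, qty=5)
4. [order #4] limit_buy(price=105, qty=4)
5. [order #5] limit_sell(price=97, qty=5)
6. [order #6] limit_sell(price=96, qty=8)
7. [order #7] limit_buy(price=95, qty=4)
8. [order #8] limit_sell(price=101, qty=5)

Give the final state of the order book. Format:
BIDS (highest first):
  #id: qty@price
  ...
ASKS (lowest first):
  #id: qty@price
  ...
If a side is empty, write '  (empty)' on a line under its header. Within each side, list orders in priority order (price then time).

After op 1 [order #1] limit_buy(price=105, qty=9): fills=none; bids=[#1:9@105] asks=[-]
After op 2 [order #2] limit_sell(price=104, qty=5): fills=#1x#2:5@105; bids=[#1:4@105] asks=[-]
After op 3 [order #3] limit_sell(price=97, qty=5): fills=#1x#3:4@105; bids=[-] asks=[#3:1@97]
After op 4 [order #4] limit_buy(price=105, qty=4): fills=#4x#3:1@97; bids=[#4:3@105] asks=[-]
After op 5 [order #5] limit_sell(price=97, qty=5): fills=#4x#5:3@105; bids=[-] asks=[#5:2@97]
After op 6 [order #6] limit_sell(price=96, qty=8): fills=none; bids=[-] asks=[#6:8@96 #5:2@97]
After op 7 [order #7] limit_buy(price=95, qty=4): fills=none; bids=[#7:4@95] asks=[#6:8@96 #5:2@97]
After op 8 [order #8] limit_sell(price=101, qty=5): fills=none; bids=[#7:4@95] asks=[#6:8@96 #5:2@97 #8:5@101]

Answer: BIDS (highest first):
  #7: 4@95
ASKS (lowest first):
  #6: 8@96
  #5: 2@97
  #8: 5@101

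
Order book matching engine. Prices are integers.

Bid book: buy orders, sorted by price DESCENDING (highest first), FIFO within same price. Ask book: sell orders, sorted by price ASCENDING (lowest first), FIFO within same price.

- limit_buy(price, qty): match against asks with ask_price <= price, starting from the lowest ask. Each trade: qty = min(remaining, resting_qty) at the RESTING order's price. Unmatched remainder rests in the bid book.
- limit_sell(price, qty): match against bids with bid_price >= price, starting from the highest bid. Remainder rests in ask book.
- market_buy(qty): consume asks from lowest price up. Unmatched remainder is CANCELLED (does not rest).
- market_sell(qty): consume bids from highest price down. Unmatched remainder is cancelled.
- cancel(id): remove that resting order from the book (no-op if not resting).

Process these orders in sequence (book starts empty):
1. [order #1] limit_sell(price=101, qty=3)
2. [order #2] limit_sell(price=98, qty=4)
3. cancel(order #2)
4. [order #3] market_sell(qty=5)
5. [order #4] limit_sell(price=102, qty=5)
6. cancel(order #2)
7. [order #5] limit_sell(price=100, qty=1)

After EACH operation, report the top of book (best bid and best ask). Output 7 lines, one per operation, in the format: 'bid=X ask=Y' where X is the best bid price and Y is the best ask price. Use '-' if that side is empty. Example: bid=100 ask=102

Answer: bid=- ask=101
bid=- ask=98
bid=- ask=101
bid=- ask=101
bid=- ask=101
bid=- ask=101
bid=- ask=100

Derivation:
After op 1 [order #1] limit_sell(price=101, qty=3): fills=none; bids=[-] asks=[#1:3@101]
After op 2 [order #2] limit_sell(price=98, qty=4): fills=none; bids=[-] asks=[#2:4@98 #1:3@101]
After op 3 cancel(order #2): fills=none; bids=[-] asks=[#1:3@101]
After op 4 [order #3] market_sell(qty=5): fills=none; bids=[-] asks=[#1:3@101]
After op 5 [order #4] limit_sell(price=102, qty=5): fills=none; bids=[-] asks=[#1:3@101 #4:5@102]
After op 6 cancel(order #2): fills=none; bids=[-] asks=[#1:3@101 #4:5@102]
After op 7 [order #5] limit_sell(price=100, qty=1): fills=none; bids=[-] asks=[#5:1@100 #1:3@101 #4:5@102]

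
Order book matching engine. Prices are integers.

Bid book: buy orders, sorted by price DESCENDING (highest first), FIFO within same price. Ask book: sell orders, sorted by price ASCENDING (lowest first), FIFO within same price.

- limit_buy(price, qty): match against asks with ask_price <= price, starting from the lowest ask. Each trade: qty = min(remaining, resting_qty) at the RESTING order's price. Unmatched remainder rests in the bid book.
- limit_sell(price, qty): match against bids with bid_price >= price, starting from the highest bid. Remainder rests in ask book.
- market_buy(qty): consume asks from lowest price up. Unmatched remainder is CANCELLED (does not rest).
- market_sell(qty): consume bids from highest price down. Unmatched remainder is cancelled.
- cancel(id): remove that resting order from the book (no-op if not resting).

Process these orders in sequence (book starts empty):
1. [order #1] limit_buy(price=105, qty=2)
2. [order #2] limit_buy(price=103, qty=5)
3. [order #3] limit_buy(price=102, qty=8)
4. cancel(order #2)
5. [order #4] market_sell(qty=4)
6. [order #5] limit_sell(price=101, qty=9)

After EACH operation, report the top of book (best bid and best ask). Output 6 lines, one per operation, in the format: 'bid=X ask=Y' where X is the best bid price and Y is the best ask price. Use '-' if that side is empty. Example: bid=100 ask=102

After op 1 [order #1] limit_buy(price=105, qty=2): fills=none; bids=[#1:2@105] asks=[-]
After op 2 [order #2] limit_buy(price=103, qty=5): fills=none; bids=[#1:2@105 #2:5@103] asks=[-]
After op 3 [order #3] limit_buy(price=102, qty=8): fills=none; bids=[#1:2@105 #2:5@103 #3:8@102] asks=[-]
After op 4 cancel(order #2): fills=none; bids=[#1:2@105 #3:8@102] asks=[-]
After op 5 [order #4] market_sell(qty=4): fills=#1x#4:2@105 #3x#4:2@102; bids=[#3:6@102] asks=[-]
After op 6 [order #5] limit_sell(price=101, qty=9): fills=#3x#5:6@102; bids=[-] asks=[#5:3@101]

Answer: bid=105 ask=-
bid=105 ask=-
bid=105 ask=-
bid=105 ask=-
bid=102 ask=-
bid=- ask=101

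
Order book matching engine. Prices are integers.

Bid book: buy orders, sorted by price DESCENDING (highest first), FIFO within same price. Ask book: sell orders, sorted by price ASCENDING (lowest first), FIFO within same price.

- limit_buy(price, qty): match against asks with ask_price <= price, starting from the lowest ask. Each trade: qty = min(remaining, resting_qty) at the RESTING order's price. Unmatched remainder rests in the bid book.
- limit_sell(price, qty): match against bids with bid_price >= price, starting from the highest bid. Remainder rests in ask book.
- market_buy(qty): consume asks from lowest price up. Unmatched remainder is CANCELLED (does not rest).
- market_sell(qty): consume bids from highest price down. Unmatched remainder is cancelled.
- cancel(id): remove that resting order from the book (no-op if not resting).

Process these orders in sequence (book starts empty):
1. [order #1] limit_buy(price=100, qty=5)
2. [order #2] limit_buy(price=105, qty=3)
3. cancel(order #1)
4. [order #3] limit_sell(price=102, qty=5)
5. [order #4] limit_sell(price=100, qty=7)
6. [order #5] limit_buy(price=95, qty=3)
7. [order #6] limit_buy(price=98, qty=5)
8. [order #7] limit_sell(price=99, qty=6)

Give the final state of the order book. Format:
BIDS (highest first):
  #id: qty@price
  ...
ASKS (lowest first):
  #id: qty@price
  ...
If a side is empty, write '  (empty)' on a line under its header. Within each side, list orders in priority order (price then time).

Answer: BIDS (highest first):
  #6: 5@98
  #5: 3@95
ASKS (lowest first):
  #7: 6@99
  #4: 7@100
  #3: 2@102

Derivation:
After op 1 [order #1] limit_buy(price=100, qty=5): fills=none; bids=[#1:5@100] asks=[-]
After op 2 [order #2] limit_buy(price=105, qty=3): fills=none; bids=[#2:3@105 #1:5@100] asks=[-]
After op 3 cancel(order #1): fills=none; bids=[#2:3@105] asks=[-]
After op 4 [order #3] limit_sell(price=102, qty=5): fills=#2x#3:3@105; bids=[-] asks=[#3:2@102]
After op 5 [order #4] limit_sell(price=100, qty=7): fills=none; bids=[-] asks=[#4:7@100 #3:2@102]
After op 6 [order #5] limit_buy(price=95, qty=3): fills=none; bids=[#5:3@95] asks=[#4:7@100 #3:2@102]
After op 7 [order #6] limit_buy(price=98, qty=5): fills=none; bids=[#6:5@98 #5:3@95] asks=[#4:7@100 #3:2@102]
After op 8 [order #7] limit_sell(price=99, qty=6): fills=none; bids=[#6:5@98 #5:3@95] asks=[#7:6@99 #4:7@100 #3:2@102]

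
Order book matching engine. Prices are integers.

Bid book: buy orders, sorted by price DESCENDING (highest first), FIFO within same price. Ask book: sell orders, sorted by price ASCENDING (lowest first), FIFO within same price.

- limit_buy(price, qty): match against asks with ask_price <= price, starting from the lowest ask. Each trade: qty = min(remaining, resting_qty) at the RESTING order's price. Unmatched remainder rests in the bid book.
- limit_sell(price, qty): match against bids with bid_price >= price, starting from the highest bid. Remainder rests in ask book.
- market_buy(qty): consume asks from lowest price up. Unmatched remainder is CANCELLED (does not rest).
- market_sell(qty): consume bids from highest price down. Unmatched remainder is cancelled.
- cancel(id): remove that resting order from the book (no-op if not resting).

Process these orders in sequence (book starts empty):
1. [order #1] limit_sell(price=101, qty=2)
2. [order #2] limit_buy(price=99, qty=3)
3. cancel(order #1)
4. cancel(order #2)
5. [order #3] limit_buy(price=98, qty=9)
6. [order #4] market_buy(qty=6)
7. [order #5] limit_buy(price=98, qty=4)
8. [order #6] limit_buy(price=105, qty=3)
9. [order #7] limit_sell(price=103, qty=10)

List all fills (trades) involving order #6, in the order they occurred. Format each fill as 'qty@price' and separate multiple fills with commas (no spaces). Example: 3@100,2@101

After op 1 [order #1] limit_sell(price=101, qty=2): fills=none; bids=[-] asks=[#1:2@101]
After op 2 [order #2] limit_buy(price=99, qty=3): fills=none; bids=[#2:3@99] asks=[#1:2@101]
After op 3 cancel(order #1): fills=none; bids=[#2:3@99] asks=[-]
After op 4 cancel(order #2): fills=none; bids=[-] asks=[-]
After op 5 [order #3] limit_buy(price=98, qty=9): fills=none; bids=[#3:9@98] asks=[-]
After op 6 [order #4] market_buy(qty=6): fills=none; bids=[#3:9@98] asks=[-]
After op 7 [order #5] limit_buy(price=98, qty=4): fills=none; bids=[#3:9@98 #5:4@98] asks=[-]
After op 8 [order #6] limit_buy(price=105, qty=3): fills=none; bids=[#6:3@105 #3:9@98 #5:4@98] asks=[-]
After op 9 [order #7] limit_sell(price=103, qty=10): fills=#6x#7:3@105; bids=[#3:9@98 #5:4@98] asks=[#7:7@103]

Answer: 3@105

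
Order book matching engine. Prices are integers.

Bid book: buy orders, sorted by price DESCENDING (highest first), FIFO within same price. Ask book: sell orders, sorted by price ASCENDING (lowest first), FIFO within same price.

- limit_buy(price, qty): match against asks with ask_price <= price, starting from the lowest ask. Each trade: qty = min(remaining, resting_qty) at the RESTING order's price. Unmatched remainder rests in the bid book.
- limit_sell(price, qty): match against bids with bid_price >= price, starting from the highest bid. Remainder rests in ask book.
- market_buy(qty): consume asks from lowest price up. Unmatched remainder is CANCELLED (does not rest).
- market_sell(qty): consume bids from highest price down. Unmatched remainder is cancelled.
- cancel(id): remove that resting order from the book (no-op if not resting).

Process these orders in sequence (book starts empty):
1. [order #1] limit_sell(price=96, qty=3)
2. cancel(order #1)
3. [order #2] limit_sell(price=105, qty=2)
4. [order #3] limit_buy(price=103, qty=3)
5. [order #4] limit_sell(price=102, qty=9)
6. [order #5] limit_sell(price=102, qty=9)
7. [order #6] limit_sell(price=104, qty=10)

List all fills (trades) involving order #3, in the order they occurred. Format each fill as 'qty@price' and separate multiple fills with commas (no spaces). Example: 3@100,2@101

Answer: 3@103

Derivation:
After op 1 [order #1] limit_sell(price=96, qty=3): fills=none; bids=[-] asks=[#1:3@96]
After op 2 cancel(order #1): fills=none; bids=[-] asks=[-]
After op 3 [order #2] limit_sell(price=105, qty=2): fills=none; bids=[-] asks=[#2:2@105]
After op 4 [order #3] limit_buy(price=103, qty=3): fills=none; bids=[#3:3@103] asks=[#2:2@105]
After op 5 [order #4] limit_sell(price=102, qty=9): fills=#3x#4:3@103; bids=[-] asks=[#4:6@102 #2:2@105]
After op 6 [order #5] limit_sell(price=102, qty=9): fills=none; bids=[-] asks=[#4:6@102 #5:9@102 #2:2@105]
After op 7 [order #6] limit_sell(price=104, qty=10): fills=none; bids=[-] asks=[#4:6@102 #5:9@102 #6:10@104 #2:2@105]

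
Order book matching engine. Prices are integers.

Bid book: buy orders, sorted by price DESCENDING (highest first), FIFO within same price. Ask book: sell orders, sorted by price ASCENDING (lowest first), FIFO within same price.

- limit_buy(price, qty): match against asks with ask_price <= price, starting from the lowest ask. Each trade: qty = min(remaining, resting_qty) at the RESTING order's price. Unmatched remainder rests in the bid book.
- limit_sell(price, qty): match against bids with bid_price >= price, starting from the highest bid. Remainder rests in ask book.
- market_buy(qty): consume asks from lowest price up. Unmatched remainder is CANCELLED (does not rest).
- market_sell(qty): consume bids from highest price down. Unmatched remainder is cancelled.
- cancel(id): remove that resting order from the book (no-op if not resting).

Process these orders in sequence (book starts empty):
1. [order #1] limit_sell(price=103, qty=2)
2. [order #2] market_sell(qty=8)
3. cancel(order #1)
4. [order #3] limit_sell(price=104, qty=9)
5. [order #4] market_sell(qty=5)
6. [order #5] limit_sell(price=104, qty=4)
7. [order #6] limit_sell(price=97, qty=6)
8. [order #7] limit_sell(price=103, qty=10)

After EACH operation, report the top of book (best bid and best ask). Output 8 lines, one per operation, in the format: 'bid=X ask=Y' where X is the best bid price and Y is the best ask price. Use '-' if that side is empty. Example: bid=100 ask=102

After op 1 [order #1] limit_sell(price=103, qty=2): fills=none; bids=[-] asks=[#1:2@103]
After op 2 [order #2] market_sell(qty=8): fills=none; bids=[-] asks=[#1:2@103]
After op 3 cancel(order #1): fills=none; bids=[-] asks=[-]
After op 4 [order #3] limit_sell(price=104, qty=9): fills=none; bids=[-] asks=[#3:9@104]
After op 5 [order #4] market_sell(qty=5): fills=none; bids=[-] asks=[#3:9@104]
After op 6 [order #5] limit_sell(price=104, qty=4): fills=none; bids=[-] asks=[#3:9@104 #5:4@104]
After op 7 [order #6] limit_sell(price=97, qty=6): fills=none; bids=[-] asks=[#6:6@97 #3:9@104 #5:4@104]
After op 8 [order #7] limit_sell(price=103, qty=10): fills=none; bids=[-] asks=[#6:6@97 #7:10@103 #3:9@104 #5:4@104]

Answer: bid=- ask=103
bid=- ask=103
bid=- ask=-
bid=- ask=104
bid=- ask=104
bid=- ask=104
bid=- ask=97
bid=- ask=97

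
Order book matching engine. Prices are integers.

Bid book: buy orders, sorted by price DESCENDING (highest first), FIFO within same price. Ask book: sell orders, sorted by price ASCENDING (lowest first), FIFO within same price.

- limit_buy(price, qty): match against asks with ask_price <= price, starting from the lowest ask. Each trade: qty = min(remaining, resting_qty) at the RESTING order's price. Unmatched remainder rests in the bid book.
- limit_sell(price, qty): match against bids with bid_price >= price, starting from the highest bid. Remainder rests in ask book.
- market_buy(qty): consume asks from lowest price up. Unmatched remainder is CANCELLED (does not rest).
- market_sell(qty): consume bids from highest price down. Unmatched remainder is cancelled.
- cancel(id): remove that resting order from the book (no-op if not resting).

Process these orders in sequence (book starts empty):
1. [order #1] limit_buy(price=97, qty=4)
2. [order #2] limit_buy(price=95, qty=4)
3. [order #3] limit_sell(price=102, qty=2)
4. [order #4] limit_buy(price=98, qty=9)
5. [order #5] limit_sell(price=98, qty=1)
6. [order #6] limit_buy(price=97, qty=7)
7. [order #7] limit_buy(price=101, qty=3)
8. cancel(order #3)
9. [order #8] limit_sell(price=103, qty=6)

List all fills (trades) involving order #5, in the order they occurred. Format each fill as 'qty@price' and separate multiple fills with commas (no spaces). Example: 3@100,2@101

After op 1 [order #1] limit_buy(price=97, qty=4): fills=none; bids=[#1:4@97] asks=[-]
After op 2 [order #2] limit_buy(price=95, qty=4): fills=none; bids=[#1:4@97 #2:4@95] asks=[-]
After op 3 [order #3] limit_sell(price=102, qty=2): fills=none; bids=[#1:4@97 #2:4@95] asks=[#3:2@102]
After op 4 [order #4] limit_buy(price=98, qty=9): fills=none; bids=[#4:9@98 #1:4@97 #2:4@95] asks=[#3:2@102]
After op 5 [order #5] limit_sell(price=98, qty=1): fills=#4x#5:1@98; bids=[#4:8@98 #1:4@97 #2:4@95] asks=[#3:2@102]
After op 6 [order #6] limit_buy(price=97, qty=7): fills=none; bids=[#4:8@98 #1:4@97 #6:7@97 #2:4@95] asks=[#3:2@102]
After op 7 [order #7] limit_buy(price=101, qty=3): fills=none; bids=[#7:3@101 #4:8@98 #1:4@97 #6:7@97 #2:4@95] asks=[#3:2@102]
After op 8 cancel(order #3): fills=none; bids=[#7:3@101 #4:8@98 #1:4@97 #6:7@97 #2:4@95] asks=[-]
After op 9 [order #8] limit_sell(price=103, qty=6): fills=none; bids=[#7:3@101 #4:8@98 #1:4@97 #6:7@97 #2:4@95] asks=[#8:6@103]

Answer: 1@98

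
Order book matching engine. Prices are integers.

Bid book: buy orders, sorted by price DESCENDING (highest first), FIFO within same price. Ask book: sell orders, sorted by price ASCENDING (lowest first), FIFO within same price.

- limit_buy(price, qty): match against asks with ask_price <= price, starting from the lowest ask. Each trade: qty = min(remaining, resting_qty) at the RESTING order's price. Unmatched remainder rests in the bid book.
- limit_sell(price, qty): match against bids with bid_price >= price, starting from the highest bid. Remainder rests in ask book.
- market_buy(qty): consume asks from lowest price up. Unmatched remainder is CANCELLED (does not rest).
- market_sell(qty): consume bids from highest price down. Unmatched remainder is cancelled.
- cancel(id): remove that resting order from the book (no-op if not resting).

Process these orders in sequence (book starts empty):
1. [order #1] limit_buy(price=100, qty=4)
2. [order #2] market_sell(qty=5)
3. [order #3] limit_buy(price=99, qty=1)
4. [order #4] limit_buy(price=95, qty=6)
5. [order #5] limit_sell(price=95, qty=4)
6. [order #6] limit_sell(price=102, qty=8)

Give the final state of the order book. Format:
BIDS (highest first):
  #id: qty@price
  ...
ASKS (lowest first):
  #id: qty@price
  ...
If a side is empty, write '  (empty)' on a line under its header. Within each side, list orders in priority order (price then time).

After op 1 [order #1] limit_buy(price=100, qty=4): fills=none; bids=[#1:4@100] asks=[-]
After op 2 [order #2] market_sell(qty=5): fills=#1x#2:4@100; bids=[-] asks=[-]
After op 3 [order #3] limit_buy(price=99, qty=1): fills=none; bids=[#3:1@99] asks=[-]
After op 4 [order #4] limit_buy(price=95, qty=6): fills=none; bids=[#3:1@99 #4:6@95] asks=[-]
After op 5 [order #5] limit_sell(price=95, qty=4): fills=#3x#5:1@99 #4x#5:3@95; bids=[#4:3@95] asks=[-]
After op 6 [order #6] limit_sell(price=102, qty=8): fills=none; bids=[#4:3@95] asks=[#6:8@102]

Answer: BIDS (highest first):
  #4: 3@95
ASKS (lowest first):
  #6: 8@102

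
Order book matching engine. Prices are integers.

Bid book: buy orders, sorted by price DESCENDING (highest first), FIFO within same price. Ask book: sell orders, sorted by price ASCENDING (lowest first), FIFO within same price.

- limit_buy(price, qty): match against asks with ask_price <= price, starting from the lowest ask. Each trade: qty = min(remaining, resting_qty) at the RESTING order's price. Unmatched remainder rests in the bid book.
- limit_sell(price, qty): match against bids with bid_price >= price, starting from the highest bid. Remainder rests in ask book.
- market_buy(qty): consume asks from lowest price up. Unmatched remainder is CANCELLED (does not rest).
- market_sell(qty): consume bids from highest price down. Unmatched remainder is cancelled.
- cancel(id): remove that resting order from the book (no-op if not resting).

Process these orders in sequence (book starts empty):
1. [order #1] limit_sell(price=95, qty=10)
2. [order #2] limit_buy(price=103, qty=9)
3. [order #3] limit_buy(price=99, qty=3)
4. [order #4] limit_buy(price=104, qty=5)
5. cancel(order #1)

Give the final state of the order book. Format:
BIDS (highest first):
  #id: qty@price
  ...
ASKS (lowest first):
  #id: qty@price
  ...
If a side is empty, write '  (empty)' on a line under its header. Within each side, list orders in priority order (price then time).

After op 1 [order #1] limit_sell(price=95, qty=10): fills=none; bids=[-] asks=[#1:10@95]
After op 2 [order #2] limit_buy(price=103, qty=9): fills=#2x#1:9@95; bids=[-] asks=[#1:1@95]
After op 3 [order #3] limit_buy(price=99, qty=3): fills=#3x#1:1@95; bids=[#3:2@99] asks=[-]
After op 4 [order #4] limit_buy(price=104, qty=5): fills=none; bids=[#4:5@104 #3:2@99] asks=[-]
After op 5 cancel(order #1): fills=none; bids=[#4:5@104 #3:2@99] asks=[-]

Answer: BIDS (highest first):
  #4: 5@104
  #3: 2@99
ASKS (lowest first):
  (empty)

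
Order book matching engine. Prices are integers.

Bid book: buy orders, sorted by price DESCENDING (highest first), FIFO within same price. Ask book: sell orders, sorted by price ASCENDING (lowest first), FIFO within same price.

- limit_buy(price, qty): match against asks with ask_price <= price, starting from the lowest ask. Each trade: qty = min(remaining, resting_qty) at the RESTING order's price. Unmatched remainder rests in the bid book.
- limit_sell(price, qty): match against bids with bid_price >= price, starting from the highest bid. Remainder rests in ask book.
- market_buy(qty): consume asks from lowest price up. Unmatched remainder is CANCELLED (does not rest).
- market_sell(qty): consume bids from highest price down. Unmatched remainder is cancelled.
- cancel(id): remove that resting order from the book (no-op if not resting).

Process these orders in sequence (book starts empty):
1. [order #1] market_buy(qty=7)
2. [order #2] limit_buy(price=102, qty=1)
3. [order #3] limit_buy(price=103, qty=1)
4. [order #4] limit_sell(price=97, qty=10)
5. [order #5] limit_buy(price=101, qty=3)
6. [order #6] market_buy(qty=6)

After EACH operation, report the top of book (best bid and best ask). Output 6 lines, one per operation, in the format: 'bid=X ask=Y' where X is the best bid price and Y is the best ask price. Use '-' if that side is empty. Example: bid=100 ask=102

Answer: bid=- ask=-
bid=102 ask=-
bid=103 ask=-
bid=- ask=97
bid=- ask=97
bid=- ask=-

Derivation:
After op 1 [order #1] market_buy(qty=7): fills=none; bids=[-] asks=[-]
After op 2 [order #2] limit_buy(price=102, qty=1): fills=none; bids=[#2:1@102] asks=[-]
After op 3 [order #3] limit_buy(price=103, qty=1): fills=none; bids=[#3:1@103 #2:1@102] asks=[-]
After op 4 [order #4] limit_sell(price=97, qty=10): fills=#3x#4:1@103 #2x#4:1@102; bids=[-] asks=[#4:8@97]
After op 5 [order #5] limit_buy(price=101, qty=3): fills=#5x#4:3@97; bids=[-] asks=[#4:5@97]
After op 6 [order #6] market_buy(qty=6): fills=#6x#4:5@97; bids=[-] asks=[-]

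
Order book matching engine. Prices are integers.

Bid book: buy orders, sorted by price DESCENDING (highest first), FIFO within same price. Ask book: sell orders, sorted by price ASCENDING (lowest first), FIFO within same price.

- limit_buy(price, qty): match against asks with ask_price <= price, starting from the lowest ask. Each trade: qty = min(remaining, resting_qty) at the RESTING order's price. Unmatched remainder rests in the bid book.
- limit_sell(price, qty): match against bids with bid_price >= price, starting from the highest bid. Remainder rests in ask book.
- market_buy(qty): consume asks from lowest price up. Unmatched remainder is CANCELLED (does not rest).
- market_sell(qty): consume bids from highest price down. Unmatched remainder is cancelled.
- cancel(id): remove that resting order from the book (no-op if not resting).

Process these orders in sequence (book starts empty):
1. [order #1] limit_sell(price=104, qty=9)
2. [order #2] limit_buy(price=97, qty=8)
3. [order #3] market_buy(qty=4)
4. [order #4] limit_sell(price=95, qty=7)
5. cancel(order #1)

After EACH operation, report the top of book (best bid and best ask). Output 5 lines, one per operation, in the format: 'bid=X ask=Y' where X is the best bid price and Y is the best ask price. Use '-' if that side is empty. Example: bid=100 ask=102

After op 1 [order #1] limit_sell(price=104, qty=9): fills=none; bids=[-] asks=[#1:9@104]
After op 2 [order #2] limit_buy(price=97, qty=8): fills=none; bids=[#2:8@97] asks=[#1:9@104]
After op 3 [order #3] market_buy(qty=4): fills=#3x#1:4@104; bids=[#2:8@97] asks=[#1:5@104]
After op 4 [order #4] limit_sell(price=95, qty=7): fills=#2x#4:7@97; bids=[#2:1@97] asks=[#1:5@104]
After op 5 cancel(order #1): fills=none; bids=[#2:1@97] asks=[-]

Answer: bid=- ask=104
bid=97 ask=104
bid=97 ask=104
bid=97 ask=104
bid=97 ask=-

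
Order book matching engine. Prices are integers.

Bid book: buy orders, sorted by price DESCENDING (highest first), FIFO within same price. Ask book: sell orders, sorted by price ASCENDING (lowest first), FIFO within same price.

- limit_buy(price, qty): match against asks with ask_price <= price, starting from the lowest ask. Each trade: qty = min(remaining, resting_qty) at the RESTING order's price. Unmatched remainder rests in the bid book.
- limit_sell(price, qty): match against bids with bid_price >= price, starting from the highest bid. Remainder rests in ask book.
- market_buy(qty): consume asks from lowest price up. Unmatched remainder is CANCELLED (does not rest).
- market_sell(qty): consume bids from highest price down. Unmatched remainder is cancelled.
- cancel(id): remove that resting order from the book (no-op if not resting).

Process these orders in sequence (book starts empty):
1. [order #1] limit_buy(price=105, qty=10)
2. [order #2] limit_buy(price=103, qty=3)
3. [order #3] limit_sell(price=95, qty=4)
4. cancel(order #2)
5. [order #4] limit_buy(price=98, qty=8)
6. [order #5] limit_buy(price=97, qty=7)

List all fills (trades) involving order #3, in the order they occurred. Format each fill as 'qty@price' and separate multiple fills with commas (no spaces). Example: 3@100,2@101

After op 1 [order #1] limit_buy(price=105, qty=10): fills=none; bids=[#1:10@105] asks=[-]
After op 2 [order #2] limit_buy(price=103, qty=3): fills=none; bids=[#1:10@105 #2:3@103] asks=[-]
After op 3 [order #3] limit_sell(price=95, qty=4): fills=#1x#3:4@105; bids=[#1:6@105 #2:3@103] asks=[-]
After op 4 cancel(order #2): fills=none; bids=[#1:6@105] asks=[-]
After op 5 [order #4] limit_buy(price=98, qty=8): fills=none; bids=[#1:6@105 #4:8@98] asks=[-]
After op 6 [order #5] limit_buy(price=97, qty=7): fills=none; bids=[#1:6@105 #4:8@98 #5:7@97] asks=[-]

Answer: 4@105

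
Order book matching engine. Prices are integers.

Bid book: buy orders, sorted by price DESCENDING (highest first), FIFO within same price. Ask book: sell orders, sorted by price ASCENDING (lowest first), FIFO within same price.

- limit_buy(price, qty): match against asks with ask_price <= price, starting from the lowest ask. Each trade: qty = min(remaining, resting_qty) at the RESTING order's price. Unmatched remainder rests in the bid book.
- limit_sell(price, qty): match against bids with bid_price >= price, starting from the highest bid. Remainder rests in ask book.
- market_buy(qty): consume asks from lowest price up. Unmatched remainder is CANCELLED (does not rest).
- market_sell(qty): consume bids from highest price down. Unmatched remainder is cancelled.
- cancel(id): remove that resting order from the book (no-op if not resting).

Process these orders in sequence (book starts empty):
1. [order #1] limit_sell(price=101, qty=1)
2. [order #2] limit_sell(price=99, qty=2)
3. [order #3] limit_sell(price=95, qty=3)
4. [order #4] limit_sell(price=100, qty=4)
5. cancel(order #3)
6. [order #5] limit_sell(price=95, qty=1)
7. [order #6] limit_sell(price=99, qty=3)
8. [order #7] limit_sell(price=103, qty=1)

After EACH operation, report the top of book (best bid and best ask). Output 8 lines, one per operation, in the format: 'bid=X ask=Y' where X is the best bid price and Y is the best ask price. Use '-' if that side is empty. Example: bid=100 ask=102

Answer: bid=- ask=101
bid=- ask=99
bid=- ask=95
bid=- ask=95
bid=- ask=99
bid=- ask=95
bid=- ask=95
bid=- ask=95

Derivation:
After op 1 [order #1] limit_sell(price=101, qty=1): fills=none; bids=[-] asks=[#1:1@101]
After op 2 [order #2] limit_sell(price=99, qty=2): fills=none; bids=[-] asks=[#2:2@99 #1:1@101]
After op 3 [order #3] limit_sell(price=95, qty=3): fills=none; bids=[-] asks=[#3:3@95 #2:2@99 #1:1@101]
After op 4 [order #4] limit_sell(price=100, qty=4): fills=none; bids=[-] asks=[#3:3@95 #2:2@99 #4:4@100 #1:1@101]
After op 5 cancel(order #3): fills=none; bids=[-] asks=[#2:2@99 #4:4@100 #1:1@101]
After op 6 [order #5] limit_sell(price=95, qty=1): fills=none; bids=[-] asks=[#5:1@95 #2:2@99 #4:4@100 #1:1@101]
After op 7 [order #6] limit_sell(price=99, qty=3): fills=none; bids=[-] asks=[#5:1@95 #2:2@99 #6:3@99 #4:4@100 #1:1@101]
After op 8 [order #7] limit_sell(price=103, qty=1): fills=none; bids=[-] asks=[#5:1@95 #2:2@99 #6:3@99 #4:4@100 #1:1@101 #7:1@103]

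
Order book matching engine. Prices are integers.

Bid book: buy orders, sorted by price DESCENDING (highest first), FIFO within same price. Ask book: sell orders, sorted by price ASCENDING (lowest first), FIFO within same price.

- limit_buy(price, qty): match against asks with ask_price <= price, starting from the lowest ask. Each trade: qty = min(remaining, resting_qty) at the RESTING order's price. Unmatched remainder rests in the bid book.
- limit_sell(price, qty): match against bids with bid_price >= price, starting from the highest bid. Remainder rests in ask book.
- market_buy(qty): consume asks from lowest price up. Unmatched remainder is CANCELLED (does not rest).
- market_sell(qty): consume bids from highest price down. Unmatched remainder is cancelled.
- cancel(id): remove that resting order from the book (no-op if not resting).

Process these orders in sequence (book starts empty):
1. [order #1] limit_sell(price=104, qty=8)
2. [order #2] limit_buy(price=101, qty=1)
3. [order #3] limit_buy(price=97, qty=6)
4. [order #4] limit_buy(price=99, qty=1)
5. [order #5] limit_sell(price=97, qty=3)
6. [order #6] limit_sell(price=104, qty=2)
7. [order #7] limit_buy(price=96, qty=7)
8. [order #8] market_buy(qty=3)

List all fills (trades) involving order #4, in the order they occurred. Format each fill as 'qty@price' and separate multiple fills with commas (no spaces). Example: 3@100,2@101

After op 1 [order #1] limit_sell(price=104, qty=8): fills=none; bids=[-] asks=[#1:8@104]
After op 2 [order #2] limit_buy(price=101, qty=1): fills=none; bids=[#2:1@101] asks=[#1:8@104]
After op 3 [order #3] limit_buy(price=97, qty=6): fills=none; bids=[#2:1@101 #3:6@97] asks=[#1:8@104]
After op 4 [order #4] limit_buy(price=99, qty=1): fills=none; bids=[#2:1@101 #4:1@99 #3:6@97] asks=[#1:8@104]
After op 5 [order #5] limit_sell(price=97, qty=3): fills=#2x#5:1@101 #4x#5:1@99 #3x#5:1@97; bids=[#3:5@97] asks=[#1:8@104]
After op 6 [order #6] limit_sell(price=104, qty=2): fills=none; bids=[#3:5@97] asks=[#1:8@104 #6:2@104]
After op 7 [order #7] limit_buy(price=96, qty=7): fills=none; bids=[#3:5@97 #7:7@96] asks=[#1:8@104 #6:2@104]
After op 8 [order #8] market_buy(qty=3): fills=#8x#1:3@104; bids=[#3:5@97 #7:7@96] asks=[#1:5@104 #6:2@104]

Answer: 1@99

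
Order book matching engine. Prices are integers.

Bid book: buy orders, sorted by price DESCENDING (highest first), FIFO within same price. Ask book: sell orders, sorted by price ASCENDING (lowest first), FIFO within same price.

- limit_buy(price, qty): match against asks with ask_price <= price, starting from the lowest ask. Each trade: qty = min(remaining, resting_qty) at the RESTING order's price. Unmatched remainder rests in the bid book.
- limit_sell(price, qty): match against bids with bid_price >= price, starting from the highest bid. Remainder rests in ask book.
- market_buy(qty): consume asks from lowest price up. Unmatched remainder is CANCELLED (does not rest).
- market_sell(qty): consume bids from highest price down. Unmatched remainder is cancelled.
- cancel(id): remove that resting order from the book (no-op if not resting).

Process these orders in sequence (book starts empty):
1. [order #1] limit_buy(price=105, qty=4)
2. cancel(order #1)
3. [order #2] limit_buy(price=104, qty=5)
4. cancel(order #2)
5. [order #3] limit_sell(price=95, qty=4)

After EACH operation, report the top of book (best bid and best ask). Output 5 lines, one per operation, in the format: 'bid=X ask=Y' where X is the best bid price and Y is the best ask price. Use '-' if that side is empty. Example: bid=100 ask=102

After op 1 [order #1] limit_buy(price=105, qty=4): fills=none; bids=[#1:4@105] asks=[-]
After op 2 cancel(order #1): fills=none; bids=[-] asks=[-]
After op 3 [order #2] limit_buy(price=104, qty=5): fills=none; bids=[#2:5@104] asks=[-]
After op 4 cancel(order #2): fills=none; bids=[-] asks=[-]
After op 5 [order #3] limit_sell(price=95, qty=4): fills=none; bids=[-] asks=[#3:4@95]

Answer: bid=105 ask=-
bid=- ask=-
bid=104 ask=-
bid=- ask=-
bid=- ask=95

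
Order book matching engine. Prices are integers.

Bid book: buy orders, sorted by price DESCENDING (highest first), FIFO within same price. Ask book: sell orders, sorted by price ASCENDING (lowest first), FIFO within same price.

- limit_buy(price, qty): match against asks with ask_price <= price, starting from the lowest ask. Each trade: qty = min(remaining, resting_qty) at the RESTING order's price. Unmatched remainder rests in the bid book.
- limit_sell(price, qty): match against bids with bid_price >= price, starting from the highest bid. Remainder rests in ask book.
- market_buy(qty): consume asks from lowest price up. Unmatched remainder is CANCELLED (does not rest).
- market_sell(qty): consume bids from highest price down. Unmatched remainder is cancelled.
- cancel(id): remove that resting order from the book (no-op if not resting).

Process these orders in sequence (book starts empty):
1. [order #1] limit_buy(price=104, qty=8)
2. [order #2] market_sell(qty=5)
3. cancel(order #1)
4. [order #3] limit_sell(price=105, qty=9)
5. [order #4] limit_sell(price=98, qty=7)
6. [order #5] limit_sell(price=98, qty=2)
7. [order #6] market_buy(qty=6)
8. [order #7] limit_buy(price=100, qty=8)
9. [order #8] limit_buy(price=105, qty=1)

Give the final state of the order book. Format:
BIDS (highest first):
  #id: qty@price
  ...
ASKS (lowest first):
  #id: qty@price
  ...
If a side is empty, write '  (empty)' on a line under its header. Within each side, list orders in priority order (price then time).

After op 1 [order #1] limit_buy(price=104, qty=8): fills=none; bids=[#1:8@104] asks=[-]
After op 2 [order #2] market_sell(qty=5): fills=#1x#2:5@104; bids=[#1:3@104] asks=[-]
After op 3 cancel(order #1): fills=none; bids=[-] asks=[-]
After op 4 [order #3] limit_sell(price=105, qty=9): fills=none; bids=[-] asks=[#3:9@105]
After op 5 [order #4] limit_sell(price=98, qty=7): fills=none; bids=[-] asks=[#4:7@98 #3:9@105]
After op 6 [order #5] limit_sell(price=98, qty=2): fills=none; bids=[-] asks=[#4:7@98 #5:2@98 #3:9@105]
After op 7 [order #6] market_buy(qty=6): fills=#6x#4:6@98; bids=[-] asks=[#4:1@98 #5:2@98 #3:9@105]
After op 8 [order #7] limit_buy(price=100, qty=8): fills=#7x#4:1@98 #7x#5:2@98; bids=[#7:5@100] asks=[#3:9@105]
After op 9 [order #8] limit_buy(price=105, qty=1): fills=#8x#3:1@105; bids=[#7:5@100] asks=[#3:8@105]

Answer: BIDS (highest first):
  #7: 5@100
ASKS (lowest first):
  #3: 8@105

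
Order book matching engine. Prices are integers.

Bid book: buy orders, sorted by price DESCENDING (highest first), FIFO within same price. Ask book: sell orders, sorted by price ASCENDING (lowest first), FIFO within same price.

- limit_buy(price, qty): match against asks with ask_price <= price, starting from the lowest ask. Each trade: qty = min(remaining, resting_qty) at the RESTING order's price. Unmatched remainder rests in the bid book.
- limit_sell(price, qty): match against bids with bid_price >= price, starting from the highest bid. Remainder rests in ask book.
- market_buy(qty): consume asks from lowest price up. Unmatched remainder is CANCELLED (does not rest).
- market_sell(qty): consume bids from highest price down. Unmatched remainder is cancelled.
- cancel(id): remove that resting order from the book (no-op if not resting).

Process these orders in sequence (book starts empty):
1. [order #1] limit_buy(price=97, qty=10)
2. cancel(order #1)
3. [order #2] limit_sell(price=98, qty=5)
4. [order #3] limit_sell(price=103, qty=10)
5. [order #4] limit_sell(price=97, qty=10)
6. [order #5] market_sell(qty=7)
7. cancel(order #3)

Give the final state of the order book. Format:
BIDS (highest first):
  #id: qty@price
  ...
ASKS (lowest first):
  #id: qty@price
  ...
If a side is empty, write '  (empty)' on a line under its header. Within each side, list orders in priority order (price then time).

Answer: BIDS (highest first):
  (empty)
ASKS (lowest first):
  #4: 10@97
  #2: 5@98

Derivation:
After op 1 [order #1] limit_buy(price=97, qty=10): fills=none; bids=[#1:10@97] asks=[-]
After op 2 cancel(order #1): fills=none; bids=[-] asks=[-]
After op 3 [order #2] limit_sell(price=98, qty=5): fills=none; bids=[-] asks=[#2:5@98]
After op 4 [order #3] limit_sell(price=103, qty=10): fills=none; bids=[-] asks=[#2:5@98 #3:10@103]
After op 5 [order #4] limit_sell(price=97, qty=10): fills=none; bids=[-] asks=[#4:10@97 #2:5@98 #3:10@103]
After op 6 [order #5] market_sell(qty=7): fills=none; bids=[-] asks=[#4:10@97 #2:5@98 #3:10@103]
After op 7 cancel(order #3): fills=none; bids=[-] asks=[#4:10@97 #2:5@98]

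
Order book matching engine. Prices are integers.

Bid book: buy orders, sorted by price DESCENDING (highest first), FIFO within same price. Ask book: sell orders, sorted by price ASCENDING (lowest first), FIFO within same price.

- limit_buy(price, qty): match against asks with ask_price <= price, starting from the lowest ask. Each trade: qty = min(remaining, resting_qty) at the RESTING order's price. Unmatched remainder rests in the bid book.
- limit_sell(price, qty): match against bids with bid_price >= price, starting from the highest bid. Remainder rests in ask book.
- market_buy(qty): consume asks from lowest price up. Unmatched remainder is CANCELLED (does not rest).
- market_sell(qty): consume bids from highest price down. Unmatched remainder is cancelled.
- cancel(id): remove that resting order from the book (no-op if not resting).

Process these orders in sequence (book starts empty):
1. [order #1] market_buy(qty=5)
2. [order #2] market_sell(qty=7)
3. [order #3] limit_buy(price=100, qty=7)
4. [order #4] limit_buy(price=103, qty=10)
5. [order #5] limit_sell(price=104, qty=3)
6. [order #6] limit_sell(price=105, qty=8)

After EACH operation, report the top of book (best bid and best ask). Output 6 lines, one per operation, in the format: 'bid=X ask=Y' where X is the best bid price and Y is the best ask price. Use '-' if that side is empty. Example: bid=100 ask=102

Answer: bid=- ask=-
bid=- ask=-
bid=100 ask=-
bid=103 ask=-
bid=103 ask=104
bid=103 ask=104

Derivation:
After op 1 [order #1] market_buy(qty=5): fills=none; bids=[-] asks=[-]
After op 2 [order #2] market_sell(qty=7): fills=none; bids=[-] asks=[-]
After op 3 [order #3] limit_buy(price=100, qty=7): fills=none; bids=[#3:7@100] asks=[-]
After op 4 [order #4] limit_buy(price=103, qty=10): fills=none; bids=[#4:10@103 #3:7@100] asks=[-]
After op 5 [order #5] limit_sell(price=104, qty=3): fills=none; bids=[#4:10@103 #3:7@100] asks=[#5:3@104]
After op 6 [order #6] limit_sell(price=105, qty=8): fills=none; bids=[#4:10@103 #3:7@100] asks=[#5:3@104 #6:8@105]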